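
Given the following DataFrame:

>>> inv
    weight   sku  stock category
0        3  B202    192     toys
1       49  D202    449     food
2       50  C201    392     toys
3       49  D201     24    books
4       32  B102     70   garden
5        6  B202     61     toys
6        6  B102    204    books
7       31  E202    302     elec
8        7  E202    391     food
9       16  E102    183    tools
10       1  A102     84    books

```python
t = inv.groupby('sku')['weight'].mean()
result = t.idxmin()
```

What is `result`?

A102

group by sku, mean of weight:
sku
A102     1.0
B102    19.0
B202     4.5
C201    50.0
D201    49.0
D202    49.0
E102    16.0
E202    19.0
Name: weight, dtype: float64
Taking the label with the smallest value gives A102.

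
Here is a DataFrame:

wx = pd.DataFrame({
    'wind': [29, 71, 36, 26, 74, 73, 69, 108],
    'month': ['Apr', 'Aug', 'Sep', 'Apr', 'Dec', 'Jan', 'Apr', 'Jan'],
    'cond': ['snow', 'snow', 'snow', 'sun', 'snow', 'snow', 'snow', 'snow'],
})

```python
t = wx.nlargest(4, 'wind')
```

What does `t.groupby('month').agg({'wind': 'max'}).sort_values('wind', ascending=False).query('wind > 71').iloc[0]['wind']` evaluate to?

108

take 4 rows with largest wind:
   wind month  cond
7   108   Jan  snow
4    74   Dec  snow
5    73   Jan  snow
1    71   Aug  snow
group by month, max of wind:
       wind
month      
Aug      71
Dec      74
Jan     108
sort by wind descending:
       wind
month      
Jan     108
Dec      74
Aug      71
filter rows where wind > 71:
       wind
month      
Jan     108
Dec      74
The value at position 0, column 'wind' is 108.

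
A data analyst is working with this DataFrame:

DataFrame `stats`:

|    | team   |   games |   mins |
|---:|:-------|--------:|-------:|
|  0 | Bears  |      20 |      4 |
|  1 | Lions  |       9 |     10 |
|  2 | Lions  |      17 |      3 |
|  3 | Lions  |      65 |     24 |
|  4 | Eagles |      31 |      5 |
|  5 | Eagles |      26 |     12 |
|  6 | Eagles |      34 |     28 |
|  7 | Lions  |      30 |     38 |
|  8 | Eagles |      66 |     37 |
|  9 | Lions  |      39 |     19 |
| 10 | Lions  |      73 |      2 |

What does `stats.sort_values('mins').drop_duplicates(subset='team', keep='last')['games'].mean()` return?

38.6666666667

sort by mins:
      team  games  mins
10   Lions     73     2
2    Lions     17     3
0    Bears     20     4
4   Eagles     31     5
1    Lions      9    10
5   Eagles     26    12
9    Lions     39    19
3    Lions     65    24
6   Eagles     34    28
8   Eagles     66    37
7    Lions     30    38
drop duplicate team (keep=last):
     team  games  mins
0   Bears     20     4
8  Eagles     66    37
7   Lions     30    38
Taking the mean of column 'games' gives 38.6666666667.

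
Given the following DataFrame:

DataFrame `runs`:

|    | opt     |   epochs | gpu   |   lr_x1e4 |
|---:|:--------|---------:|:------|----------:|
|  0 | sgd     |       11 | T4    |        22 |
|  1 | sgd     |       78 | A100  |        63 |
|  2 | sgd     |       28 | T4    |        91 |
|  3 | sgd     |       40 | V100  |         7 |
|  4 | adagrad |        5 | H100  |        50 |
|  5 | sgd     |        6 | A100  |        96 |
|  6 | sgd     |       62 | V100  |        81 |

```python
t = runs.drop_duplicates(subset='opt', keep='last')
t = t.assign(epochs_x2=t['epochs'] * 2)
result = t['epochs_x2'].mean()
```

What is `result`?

67.0

drop duplicate opt (keep=last):
       opt  epochs   gpu  lr_x1e4
4  adagrad       5  H100       50
6      sgd      62  V100       81
add column epochs_x2 = t['epochs'] * 2:
       opt  epochs   gpu  lr_x1e4  epochs_x2
4  adagrad       5  H100       50         10
6      sgd      62  V100       81        124
Reading off the mean of column 'epochs_x2', we get 67.0.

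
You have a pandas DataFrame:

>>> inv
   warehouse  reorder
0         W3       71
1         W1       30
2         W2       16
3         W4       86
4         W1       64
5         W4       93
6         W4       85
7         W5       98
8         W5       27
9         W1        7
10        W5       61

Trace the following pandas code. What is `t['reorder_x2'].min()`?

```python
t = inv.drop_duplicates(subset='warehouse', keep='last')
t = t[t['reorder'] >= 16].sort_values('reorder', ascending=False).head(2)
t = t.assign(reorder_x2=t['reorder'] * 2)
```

142

drop duplicate warehouse (keep=last):
   warehouse  reorder
0         W3       71
2         W2       16
6         W4       85
9         W1        7
10        W5       61
filter rows where reorder >= 16:
   warehouse  reorder
0         W3       71
2         W2       16
6         W4       85
10        W5       61
sort by reorder descending:
   warehouse  reorder
6         W4       85
0         W3       71
10        W5       61
2         W2       16
take first 2 rows:
  warehouse  reorder
6        W4       85
0        W3       71
add column reorder_x2 = t['reorder'] * 2:
  warehouse  reorder  reorder_x2
6        W4       85         170
0        W3       71         142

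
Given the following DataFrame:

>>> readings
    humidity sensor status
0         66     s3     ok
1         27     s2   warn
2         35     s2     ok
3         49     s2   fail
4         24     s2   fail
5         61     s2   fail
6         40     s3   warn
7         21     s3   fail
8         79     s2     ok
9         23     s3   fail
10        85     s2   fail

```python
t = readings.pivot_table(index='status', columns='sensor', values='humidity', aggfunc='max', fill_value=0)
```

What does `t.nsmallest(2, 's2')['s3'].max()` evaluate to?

pivot: rows=status, cols=sensor, max(humidity):
sensor  s2  s3
status        
fail    85  23
ok      79  66
warn    27  40
take 2 rows with smallest s2:
sensor  s2  s3
status        
warn    27  40
ok      79  66
So max() = 66.

66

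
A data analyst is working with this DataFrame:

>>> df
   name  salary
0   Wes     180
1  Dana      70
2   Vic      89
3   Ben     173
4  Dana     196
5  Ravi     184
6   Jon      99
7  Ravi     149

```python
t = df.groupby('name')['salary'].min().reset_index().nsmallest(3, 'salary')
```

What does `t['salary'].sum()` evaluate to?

group by name, min of salary:
name
Ben     173
Dana     70
Jon      99
Ravi    149
Vic      89
Wes     180
Name: salary, dtype: int64
reset_index():
   name  salary
0   Ben     173
1  Dana      70
2   Jon      99
3  Ravi     149
4   Vic      89
5   Wes     180
take 3 rows with smallest salary:
   name  salary
1  Dana      70
4   Vic      89
2   Jon      99
Taking the sum of column 'salary' gives 258.

258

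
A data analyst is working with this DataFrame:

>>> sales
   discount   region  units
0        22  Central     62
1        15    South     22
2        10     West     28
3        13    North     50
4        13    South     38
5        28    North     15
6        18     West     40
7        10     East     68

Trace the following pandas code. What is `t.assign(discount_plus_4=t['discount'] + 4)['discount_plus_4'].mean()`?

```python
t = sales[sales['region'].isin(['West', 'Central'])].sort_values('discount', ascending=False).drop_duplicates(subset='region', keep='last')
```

filter rows where region in ['West', 'Central']:
   discount   region  units
0        22  Central     62
2        10     West     28
6        18     West     40
sort by discount descending:
   discount   region  units
0        22  Central     62
6        18     West     40
2        10     West     28
drop duplicate region (keep=last):
   discount   region  units
0        22  Central     62
2        10     West     28
add column discount_plus_4 = t['discount'] + 4:
   discount   region  units  discount_plus_4
0        22  Central     62               26
2        10     West     28               14
Taking the mean of column 'discount_plus_4' gives 20.0.

20.0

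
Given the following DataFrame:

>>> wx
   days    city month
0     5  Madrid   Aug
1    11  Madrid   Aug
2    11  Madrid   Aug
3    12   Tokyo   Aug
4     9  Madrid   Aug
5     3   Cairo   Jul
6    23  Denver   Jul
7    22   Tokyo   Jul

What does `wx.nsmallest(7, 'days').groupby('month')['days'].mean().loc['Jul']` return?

take 7 rows with smallest days:
   days    city month
5     3   Cairo   Jul
0     5  Madrid   Aug
4     9  Madrid   Aug
1    11  Madrid   Aug
2    11  Madrid   Aug
3    12   Tokyo   Aug
7    22   Tokyo   Jul
group by month, mean of days:
month
Aug     9.6
Jul    12.5
Name: days, dtype: float64
value at index 'Jul' → 12.5

12.5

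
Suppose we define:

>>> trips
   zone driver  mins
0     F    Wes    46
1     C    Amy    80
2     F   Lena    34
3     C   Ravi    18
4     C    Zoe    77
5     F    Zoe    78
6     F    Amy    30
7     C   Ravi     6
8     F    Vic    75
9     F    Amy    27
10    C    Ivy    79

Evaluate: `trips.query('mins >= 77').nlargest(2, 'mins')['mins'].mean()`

filter rows where mins >= 77:
   zone driver  mins
1     C    Amy    80
4     C    Zoe    77
5     F    Zoe    78
10    C    Ivy    79
take 2 rows with largest mins:
   zone driver  mins
1     C    Amy    80
10    C    Ivy    79
mean of column 'mins' → 79.5

79.5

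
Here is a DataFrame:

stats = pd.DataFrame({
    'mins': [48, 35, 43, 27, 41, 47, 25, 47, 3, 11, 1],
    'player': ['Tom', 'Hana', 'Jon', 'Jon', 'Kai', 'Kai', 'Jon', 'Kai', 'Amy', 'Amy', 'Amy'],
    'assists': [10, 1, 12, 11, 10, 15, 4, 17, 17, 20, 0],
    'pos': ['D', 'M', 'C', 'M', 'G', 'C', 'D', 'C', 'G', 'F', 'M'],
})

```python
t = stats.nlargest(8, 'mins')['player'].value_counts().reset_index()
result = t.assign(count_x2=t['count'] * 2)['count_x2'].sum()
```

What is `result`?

take 8 rows with largest mins:
   mins player  assists pos
0    48    Tom       10   D
5    47    Kai       15   C
7    47    Kai       17   C
2    43    Jon       12   C
4    41    Kai       10   G
1    35   Hana        1   M
3    27    Jon       11   M
6    25    Jon        4   D
value_counts of player:
player
Kai     3
Jon     3
Tom     1
Hana    1
Name: count, dtype: int64
reset_index():
  player  count
0    Kai      3
1    Jon      3
2    Tom      1
3   Hana      1
add column count_x2 = t['count'] * 2:
  player  count  count_x2
0    Kai      3         6
1    Jon      3         6
2    Tom      1         2
3   Hana      1         2
So sum() = 16.

16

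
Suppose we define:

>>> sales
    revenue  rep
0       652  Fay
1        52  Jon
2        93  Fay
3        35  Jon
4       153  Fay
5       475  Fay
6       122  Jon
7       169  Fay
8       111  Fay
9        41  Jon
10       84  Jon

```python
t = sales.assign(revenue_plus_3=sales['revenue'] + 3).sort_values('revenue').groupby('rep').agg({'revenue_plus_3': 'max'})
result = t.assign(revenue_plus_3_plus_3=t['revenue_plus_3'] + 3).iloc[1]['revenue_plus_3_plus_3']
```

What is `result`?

128

add column revenue_plus_3 = sales['revenue'] + 3:
    revenue  rep  revenue_plus_3
0       652  Fay             655
1        52  Jon              55
2        93  Fay              96
3        35  Jon              38
4       153  Fay             156
5       475  Fay             478
6       122  Jon             125
7       169  Fay             172
8       111  Fay             114
9        41  Jon              44
10       84  Jon              87
sort by revenue:
    revenue  rep  revenue_plus_3
3        35  Jon              38
9        41  Jon              44
1        52  Jon              55
10       84  Jon              87
2        93  Fay              96
8       111  Fay             114
6       122  Jon             125
4       153  Fay             156
7       169  Fay             172
5       475  Fay             478
0       652  Fay             655
group by rep, max of revenue_plus_3:
     revenue_plus_3
rep                
Fay             655
Jon             125
add column revenue_plus_3_plus_3 = t['revenue_plus_3'] + 3:
     revenue_plus_3  revenue_plus_3_plus_3
rep                                       
Fay             655                    658
Jon             125                    128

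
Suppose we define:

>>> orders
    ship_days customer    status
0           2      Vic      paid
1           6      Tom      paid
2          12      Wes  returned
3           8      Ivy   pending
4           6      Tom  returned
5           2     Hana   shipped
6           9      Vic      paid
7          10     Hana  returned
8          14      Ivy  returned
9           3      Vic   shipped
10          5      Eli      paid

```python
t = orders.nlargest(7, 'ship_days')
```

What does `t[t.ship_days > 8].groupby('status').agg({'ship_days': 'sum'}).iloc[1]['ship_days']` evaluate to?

take 7 rows with largest ship_days:
   ship_days customer    status
8         14      Ivy  returned
2         12      Wes  returned
7         10     Hana  returned
6          9      Vic      paid
3          8      Ivy   pending
1          6      Tom      paid
4          6      Tom  returned
filter rows where ship_days > 8:
   ship_days customer    status
8         14      Ivy  returned
2         12      Wes  returned
7         10     Hana  returned
6          9      Vic      paid
group by status, sum of ship_days:
          ship_days
status             
paid              9
returned         36
Reading off the value at position 1, column 'ship_days', we get 36.

36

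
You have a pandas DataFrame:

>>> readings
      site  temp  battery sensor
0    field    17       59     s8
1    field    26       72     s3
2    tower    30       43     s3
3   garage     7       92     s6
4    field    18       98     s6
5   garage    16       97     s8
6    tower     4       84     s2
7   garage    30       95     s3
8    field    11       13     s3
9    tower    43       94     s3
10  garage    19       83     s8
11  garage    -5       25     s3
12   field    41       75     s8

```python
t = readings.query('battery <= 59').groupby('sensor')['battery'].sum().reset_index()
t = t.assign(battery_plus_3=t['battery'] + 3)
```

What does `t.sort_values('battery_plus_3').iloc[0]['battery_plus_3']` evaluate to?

62

filter rows where battery <= 59:
      site  temp  battery sensor
0    field    17       59     s8
2    tower    30       43     s3
8    field    11       13     s3
11  garage    -5       25     s3
group by sensor, sum of battery:
sensor
s3    81
s8    59
Name: battery, dtype: int64
reset_index():
  sensor  battery
0     s3       81
1     s8       59
add column battery_plus_3 = t['battery'] + 3:
  sensor  battery  battery_plus_3
0     s3       81              84
1     s8       59              62
sort by battery_plus_3:
  sensor  battery  battery_plus_3
1     s8       59              62
0     s3       81              84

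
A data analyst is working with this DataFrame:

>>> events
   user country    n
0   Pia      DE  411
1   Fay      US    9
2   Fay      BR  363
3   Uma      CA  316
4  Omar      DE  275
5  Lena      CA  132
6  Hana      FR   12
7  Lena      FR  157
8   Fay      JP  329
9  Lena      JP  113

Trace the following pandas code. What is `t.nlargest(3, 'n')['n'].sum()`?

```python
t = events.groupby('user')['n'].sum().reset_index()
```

1514

group by user, sum of n:
user
Fay     701
Hana     12
Lena    402
Omar    275
Pia     411
Uma     316
Name: n, dtype: int64
reset_index():
   user    n
0   Fay  701
1  Hana   12
2  Lena  402
3  Omar  275
4   Pia  411
5   Uma  316
take 3 rows with largest n:
   user    n
0   Fay  701
4   Pia  411
2  Lena  402
So sum() = 1514.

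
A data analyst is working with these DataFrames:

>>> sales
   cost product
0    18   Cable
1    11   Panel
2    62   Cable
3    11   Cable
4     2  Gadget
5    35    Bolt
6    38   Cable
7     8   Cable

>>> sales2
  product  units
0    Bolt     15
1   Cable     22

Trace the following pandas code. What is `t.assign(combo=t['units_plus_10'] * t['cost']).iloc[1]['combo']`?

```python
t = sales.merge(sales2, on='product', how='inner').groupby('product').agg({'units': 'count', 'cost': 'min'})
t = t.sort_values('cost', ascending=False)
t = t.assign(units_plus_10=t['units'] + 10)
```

merge on 'product' (how='inner') → 6 rows:
   cost product  units
0    18   Cable     22
1    62   Cable     22
2    11   Cable     22
3    35    Bolt     15
4    38   Cable     22
5     8   Cable     22
group by product: count(units), min(cost):
         units  cost
product             
Bolt         1    35
Cable        5     8
sort by cost descending:
         units  cost
product             
Bolt         1    35
Cable        5     8
add column units_plus_10 = t['units'] + 10:
         units  cost  units_plus_10
product                            
Bolt         1    35             11
Cable        5     8             15
add column combo = t['units_plus_10'] * t['cost']:
         units  cost  units_plus_10  combo
product                                   
Bolt         1    35             11    385
Cable        5     8             15    120

120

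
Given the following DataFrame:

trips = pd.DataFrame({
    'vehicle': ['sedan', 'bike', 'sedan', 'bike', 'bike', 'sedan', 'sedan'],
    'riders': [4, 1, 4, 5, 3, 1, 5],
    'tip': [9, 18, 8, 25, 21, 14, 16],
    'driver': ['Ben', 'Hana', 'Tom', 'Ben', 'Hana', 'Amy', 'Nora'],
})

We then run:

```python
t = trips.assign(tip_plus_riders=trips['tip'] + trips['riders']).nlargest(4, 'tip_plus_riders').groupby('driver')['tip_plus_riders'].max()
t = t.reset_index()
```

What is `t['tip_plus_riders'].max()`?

add column tip_plus_riders = trips['tip'] + trips['riders']:
  vehicle  riders  tip driver  tip_plus_riders
0   sedan       4    9    Ben               13
1    bike       1   18   Hana               19
2   sedan       4    8    Tom               12
3    bike       5   25    Ben               30
4    bike       3   21   Hana               24
5   sedan       1   14    Amy               15
6   sedan       5   16   Nora               21
take 4 rows with largest tip_plus_riders:
  vehicle  riders  tip driver  tip_plus_riders
3    bike       5   25    Ben               30
4    bike       3   21   Hana               24
6   sedan       5   16   Nora               21
1    bike       1   18   Hana               19
group by driver, max of tip_plus_riders:
driver
Ben     30
Hana    24
Nora    21
Name: tip_plus_riders, dtype: int64
reset_index():
  driver  tip_plus_riders
0    Ben               30
1   Hana               24
2   Nora               21
Then the max of column 'tip_plus_riders': 30

30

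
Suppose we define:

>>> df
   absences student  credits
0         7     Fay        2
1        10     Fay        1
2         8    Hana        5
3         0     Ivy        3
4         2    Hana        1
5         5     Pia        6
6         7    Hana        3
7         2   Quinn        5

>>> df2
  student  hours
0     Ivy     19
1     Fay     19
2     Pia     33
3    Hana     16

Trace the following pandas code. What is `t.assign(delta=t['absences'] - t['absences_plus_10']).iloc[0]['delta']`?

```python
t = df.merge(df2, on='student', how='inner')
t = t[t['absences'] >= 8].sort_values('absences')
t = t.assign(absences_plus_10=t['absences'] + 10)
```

-10

merge on 'student' (how='inner') → 7 rows:
   absences student  credits  hours
0         7     Fay        2     19
1        10     Fay        1     19
2         8    Hana        5     16
3         0     Ivy        3     19
4         2    Hana        1     16
5         5     Pia        6     33
6         7    Hana        3     16
filter rows where absences >= 8:
   absences student  credits  hours
1        10     Fay        1     19
2         8    Hana        5     16
sort by absences:
   absences student  credits  hours
2         8    Hana        5     16
1        10     Fay        1     19
add column absences_plus_10 = t['absences'] + 10:
   absences student  credits  hours  absences_plus_10
2         8    Hana        5     16                18
1        10     Fay        1     19                20
add column delta = t['absences'] - t['absences_plus_10']:
   absences student  credits  hours  absences_plus_10  delta
2         8    Hana        5     16                18    -10
1        10     Fay        1     19                20    -10
Taking the value at position 0, column 'delta' gives -10.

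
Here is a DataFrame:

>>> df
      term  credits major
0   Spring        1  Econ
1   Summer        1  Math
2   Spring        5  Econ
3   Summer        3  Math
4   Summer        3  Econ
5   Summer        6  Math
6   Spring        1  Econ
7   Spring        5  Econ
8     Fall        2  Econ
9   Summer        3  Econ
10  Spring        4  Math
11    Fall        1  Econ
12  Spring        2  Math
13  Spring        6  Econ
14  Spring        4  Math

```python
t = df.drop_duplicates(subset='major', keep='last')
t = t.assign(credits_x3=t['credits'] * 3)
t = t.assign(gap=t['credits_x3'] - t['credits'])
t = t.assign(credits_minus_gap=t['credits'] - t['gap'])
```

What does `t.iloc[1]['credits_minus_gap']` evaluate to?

-4

drop duplicate major (keep=last):
      term  credits major
13  Spring        6  Econ
14  Spring        4  Math
add column credits_x3 = t['credits'] * 3:
      term  credits major  credits_x3
13  Spring        6  Econ          18
14  Spring        4  Math          12
add column gap = t['credits_x3'] - t['credits']:
      term  credits major  credits_x3  gap
13  Spring        6  Econ          18   12
14  Spring        4  Math          12    8
add column credits_minus_gap = t['credits'] - t['gap']:
      term  credits major  credits_x3  gap  credits_minus_gap
13  Spring        6  Econ          18   12                 -6
14  Spring        4  Math          12    8                 -4
Taking the value at position 1, column 'credits_minus_gap' gives -4.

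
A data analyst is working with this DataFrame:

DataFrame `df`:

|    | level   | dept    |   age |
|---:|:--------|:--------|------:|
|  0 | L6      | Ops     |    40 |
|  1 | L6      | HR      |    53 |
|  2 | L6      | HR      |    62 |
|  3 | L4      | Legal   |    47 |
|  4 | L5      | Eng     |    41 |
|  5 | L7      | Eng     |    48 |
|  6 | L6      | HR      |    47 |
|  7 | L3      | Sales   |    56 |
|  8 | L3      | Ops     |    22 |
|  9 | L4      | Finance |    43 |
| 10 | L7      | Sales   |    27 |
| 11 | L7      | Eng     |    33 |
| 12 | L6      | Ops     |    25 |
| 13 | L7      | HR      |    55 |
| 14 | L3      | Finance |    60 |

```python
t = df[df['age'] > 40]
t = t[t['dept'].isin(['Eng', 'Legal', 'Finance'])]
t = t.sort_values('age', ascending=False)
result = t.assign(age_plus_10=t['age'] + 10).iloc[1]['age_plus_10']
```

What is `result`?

58

filter rows where age > 40:
   level     dept  age
1     L6       HR   53
2     L6       HR   62
3     L4    Legal   47
4     L5      Eng   41
5     L7      Eng   48
6     L6       HR   47
7     L3    Sales   56
9     L4  Finance   43
13    L7       HR   55
14    L3  Finance   60
filter rows where dept in ['Eng', 'Legal', 'Finance']:
   level     dept  age
3     L4    Legal   47
4     L5      Eng   41
5     L7      Eng   48
9     L4  Finance   43
14    L3  Finance   60
sort by age descending:
   level     dept  age
14    L3  Finance   60
5     L7      Eng   48
3     L4    Legal   47
9     L4  Finance   43
4     L5      Eng   41
add column age_plus_10 = t['age'] + 10:
   level     dept  age  age_plus_10
14    L3  Finance   60           70
5     L7      Eng   48           58
3     L4    Legal   47           57
9     L4  Finance   43           53
4     L5      Eng   41           51
So iloc[1]['age_plus_10'] = 58.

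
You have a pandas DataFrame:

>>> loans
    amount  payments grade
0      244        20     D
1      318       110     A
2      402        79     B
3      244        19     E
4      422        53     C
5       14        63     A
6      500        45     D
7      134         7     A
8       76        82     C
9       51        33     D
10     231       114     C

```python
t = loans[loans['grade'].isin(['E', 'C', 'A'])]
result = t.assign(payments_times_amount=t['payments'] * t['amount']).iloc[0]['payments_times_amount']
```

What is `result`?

filter rows where grade in ['E', 'C', 'A']:
    amount  payments grade
1      318       110     A
3      244        19     E
4      422        53     C
5       14        63     A
7      134         7     A
8       76        82     C
10     231       114     C
add column payments_times_amount = t['payments'] * t['amount']:
    amount  payments grade  payments_times_amount
1      318       110     A                  34980
3      244        19     E                   4636
4      422        53     C                  22366
5       14        63     A                    882
7      134         7     A                    938
8       76        82     C                   6232
10     231       114     C                  26334
The value at position 0, column 'payments_times_amount' is 34980.

34980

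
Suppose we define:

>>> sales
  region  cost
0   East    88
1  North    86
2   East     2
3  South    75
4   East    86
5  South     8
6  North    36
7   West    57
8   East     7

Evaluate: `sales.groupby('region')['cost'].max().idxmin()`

group by region, max of cost:
region
East     88
North    86
South    75
West     57
Name: cost, dtype: int64
So idxmin() = West.

West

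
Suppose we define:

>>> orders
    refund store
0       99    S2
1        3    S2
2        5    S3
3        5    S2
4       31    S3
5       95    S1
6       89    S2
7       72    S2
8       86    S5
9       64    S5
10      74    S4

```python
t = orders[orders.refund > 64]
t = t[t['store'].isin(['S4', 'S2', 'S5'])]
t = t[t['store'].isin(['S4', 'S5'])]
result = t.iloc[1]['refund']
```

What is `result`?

filter rows where refund > 64:
    refund store
0       99    S2
5       95    S1
6       89    S2
7       72    S2
8       86    S5
10      74    S4
filter rows where store in ['S4', 'S2', 'S5']:
    refund store
0       99    S2
6       89    S2
7       72    S2
8       86    S5
10      74    S4
filter rows where store in ['S4', 'S5']:
    refund store
8       86    S5
10      74    S4
So iloc[1]['refund'] = 74.

74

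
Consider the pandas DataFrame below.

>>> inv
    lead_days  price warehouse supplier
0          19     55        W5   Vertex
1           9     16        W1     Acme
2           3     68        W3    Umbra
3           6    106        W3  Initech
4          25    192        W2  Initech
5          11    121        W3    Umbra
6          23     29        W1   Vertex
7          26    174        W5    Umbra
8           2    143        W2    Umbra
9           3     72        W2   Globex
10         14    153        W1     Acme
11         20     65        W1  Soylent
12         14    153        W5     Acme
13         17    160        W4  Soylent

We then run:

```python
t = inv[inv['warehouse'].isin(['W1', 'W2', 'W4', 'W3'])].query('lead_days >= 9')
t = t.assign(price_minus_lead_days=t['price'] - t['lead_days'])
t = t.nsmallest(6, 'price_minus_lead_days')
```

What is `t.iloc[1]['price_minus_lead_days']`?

filter rows where warehouse in ['W1', 'W2', 'W4', 'W3']:
    lead_days  price warehouse supplier
1           9     16        W1     Acme
2           3     68        W3    Umbra
3           6    106        W3  Initech
4          25    192        W2  Initech
5          11    121        W3    Umbra
6          23     29        W1   Vertex
8           2    143        W2    Umbra
9           3     72        W2   Globex
10         14    153        W1     Acme
11         20     65        W1  Soylent
13         17    160        W4  Soylent
filter rows where lead_days >= 9:
    lead_days  price warehouse supplier
1           9     16        W1     Acme
4          25    192        W2  Initech
5          11    121        W3    Umbra
6          23     29        W1   Vertex
10         14    153        W1     Acme
11         20     65        W1  Soylent
13         17    160        W4  Soylent
add column price_minus_lead_days = t['price'] - t['lead_days']:
    lead_days  price warehouse supplier  price_minus_lead_days
1           9     16        W1     Acme                      7
4          25    192        W2  Initech                    167
5          11    121        W3    Umbra                    110
6          23     29        W1   Vertex                      6
10         14    153        W1     Acme                    139
11         20     65        W1  Soylent                     45
13         17    160        W4  Soylent                    143
take 6 rows with smallest price_minus_lead_days:
    lead_days  price warehouse supplier  price_minus_lead_days
6          23     29        W1   Vertex                      6
1           9     16        W1     Acme                      7
11         20     65        W1  Soylent                     45
5          11    121        W3    Umbra                    110
10         14    153        W1     Acme                    139
13         17    160        W4  Soylent                    143
value at position 1, column 'price_minus_lead_days' → 7

7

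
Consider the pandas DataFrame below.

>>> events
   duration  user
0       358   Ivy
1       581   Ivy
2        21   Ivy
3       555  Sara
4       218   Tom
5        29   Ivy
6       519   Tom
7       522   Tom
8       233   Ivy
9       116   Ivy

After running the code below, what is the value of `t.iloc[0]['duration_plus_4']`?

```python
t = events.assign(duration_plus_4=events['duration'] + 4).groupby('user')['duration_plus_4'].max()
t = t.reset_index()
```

585

add column duration_plus_4 = events['duration'] + 4:
   duration  user  duration_plus_4
0       358   Ivy              362
1       581   Ivy              585
2        21   Ivy               25
3       555  Sara              559
4       218   Tom              222
5        29   Ivy               33
6       519   Tom              523
7       522   Tom              526
8       233   Ivy              237
9       116   Ivy              120
group by user, max of duration_plus_4:
user
Ivy     585
Sara    559
Tom     526
Name: duration_plus_4, dtype: int64
reset_index():
   user  duration_plus_4
0   Ivy              585
1  Sara              559
2   Tom              526
Then the value at position 0, column 'duration_plus_4': 585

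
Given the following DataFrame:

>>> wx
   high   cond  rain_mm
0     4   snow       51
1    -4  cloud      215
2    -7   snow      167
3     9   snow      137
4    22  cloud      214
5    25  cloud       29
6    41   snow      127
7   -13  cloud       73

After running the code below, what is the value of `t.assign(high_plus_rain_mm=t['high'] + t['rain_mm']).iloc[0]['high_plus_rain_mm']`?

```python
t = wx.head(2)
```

take first 2 rows:
   high   cond  rain_mm
0     4   snow       51
1    -4  cloud      215
add column high_plus_rain_mm = t['high'] + t['rain_mm']:
   high   cond  rain_mm  high_plus_rain_mm
0     4   snow       51                 55
1    -4  cloud      215                211
Hence 55.

55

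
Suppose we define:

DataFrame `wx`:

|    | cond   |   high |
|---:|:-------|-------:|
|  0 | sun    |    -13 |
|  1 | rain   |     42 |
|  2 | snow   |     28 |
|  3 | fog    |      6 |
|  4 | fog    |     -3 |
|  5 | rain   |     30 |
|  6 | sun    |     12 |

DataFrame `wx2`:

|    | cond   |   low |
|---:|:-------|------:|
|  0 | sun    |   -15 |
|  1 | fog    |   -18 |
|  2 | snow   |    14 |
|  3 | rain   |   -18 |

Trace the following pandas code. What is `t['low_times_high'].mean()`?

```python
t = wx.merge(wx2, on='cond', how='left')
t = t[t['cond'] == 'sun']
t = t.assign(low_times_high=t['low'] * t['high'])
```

7.5

merge on 'cond' (how='left') → 7 rows:
   cond  high  low
0   sun   -13  -15
1  rain    42  -18
2  snow    28   14
3   fog     6  -18
4   fog    -3  -18
5  rain    30  -18
6   sun    12  -15
filter rows where cond == 'sun':
  cond  high  low
0  sun   -13  -15
6  sun    12  -15
add column low_times_high = t['low'] * t['high']:
  cond  high  low  low_times_high
0  sun   -13  -15             195
6  sun    12  -15            -180
Finally, mean of column 'low_times_high' = 7.5.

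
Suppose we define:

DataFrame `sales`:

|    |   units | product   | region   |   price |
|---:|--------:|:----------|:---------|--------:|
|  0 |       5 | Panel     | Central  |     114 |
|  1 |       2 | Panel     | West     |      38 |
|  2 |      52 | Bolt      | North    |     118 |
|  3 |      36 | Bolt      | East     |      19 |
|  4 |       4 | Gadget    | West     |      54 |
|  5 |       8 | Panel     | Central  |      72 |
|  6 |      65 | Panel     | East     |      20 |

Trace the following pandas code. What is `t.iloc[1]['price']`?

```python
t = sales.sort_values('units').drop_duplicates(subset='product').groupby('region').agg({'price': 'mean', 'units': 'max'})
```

46.0

sort by units:
   units product   region  price
1      2   Panel     West     38
4      4  Gadget     West     54
0      5   Panel  Central    114
5      8   Panel  Central     72
3     36    Bolt     East     19
2     52    Bolt    North    118
6     65   Panel     East     20
drop duplicate product (keep=first):
   units product region  price
1      2   Panel   West     38
4      4  Gadget   West     54
3     36    Bolt   East     19
group by region: mean(price), max(units):
        price  units
region              
East     19.0     36
West     46.0      4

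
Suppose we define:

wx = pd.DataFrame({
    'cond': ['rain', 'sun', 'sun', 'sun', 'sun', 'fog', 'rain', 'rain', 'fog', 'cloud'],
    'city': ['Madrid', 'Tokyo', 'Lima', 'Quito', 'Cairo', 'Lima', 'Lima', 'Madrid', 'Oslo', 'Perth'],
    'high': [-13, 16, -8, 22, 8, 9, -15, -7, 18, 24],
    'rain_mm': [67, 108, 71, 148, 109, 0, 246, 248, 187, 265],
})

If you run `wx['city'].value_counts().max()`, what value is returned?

3

value_counts of city:
city
Lima      3
Madrid    2
Tokyo     1
Quito     1
Cairo     1
Oslo      1
Perth     1
Name: count, dtype: int64
Taking the max of the resulting series gives 3.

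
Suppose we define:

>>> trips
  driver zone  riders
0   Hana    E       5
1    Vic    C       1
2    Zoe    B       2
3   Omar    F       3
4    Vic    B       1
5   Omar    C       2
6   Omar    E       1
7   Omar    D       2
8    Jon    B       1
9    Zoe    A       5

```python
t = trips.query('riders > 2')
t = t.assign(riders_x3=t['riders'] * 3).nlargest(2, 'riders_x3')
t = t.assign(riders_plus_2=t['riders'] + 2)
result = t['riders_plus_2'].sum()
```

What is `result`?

filter rows where riders > 2:
  driver zone  riders
0   Hana    E       5
3   Omar    F       3
9    Zoe    A       5
add column riders_x3 = t['riders'] * 3:
  driver zone  riders  riders_x3
0   Hana    E       5         15
3   Omar    F       3          9
9    Zoe    A       5         15
take 2 rows with largest riders_x3:
  driver zone  riders  riders_x3
0   Hana    E       5         15
9    Zoe    A       5         15
add column riders_plus_2 = t['riders'] + 2:
  driver zone  riders  riders_x3  riders_plus_2
0   Hana    E       5         15              7
9    Zoe    A       5         15              7

14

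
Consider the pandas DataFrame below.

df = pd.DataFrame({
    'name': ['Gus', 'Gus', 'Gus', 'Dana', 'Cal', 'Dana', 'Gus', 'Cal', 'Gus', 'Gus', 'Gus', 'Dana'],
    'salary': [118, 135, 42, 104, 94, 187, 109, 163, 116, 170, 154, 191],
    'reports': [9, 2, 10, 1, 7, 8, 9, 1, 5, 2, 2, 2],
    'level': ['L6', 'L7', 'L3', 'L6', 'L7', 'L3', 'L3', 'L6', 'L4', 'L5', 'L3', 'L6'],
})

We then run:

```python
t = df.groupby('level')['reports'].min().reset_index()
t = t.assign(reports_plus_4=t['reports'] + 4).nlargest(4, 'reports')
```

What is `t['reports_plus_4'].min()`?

6

group by level, min of reports:
level
L3    2
L4    5
L5    2
L6    1
L7    2
Name: reports, dtype: int64
reset_index():
  level  reports
0    L3        2
1    L4        5
2    L5        2
3    L6        1
4    L7        2
add column reports_plus_4 = t['reports'] + 4:
  level  reports  reports_plus_4
0    L3        2               6
1    L4        5               9
2    L5        2               6
3    L6        1               5
4    L7        2               6
take 4 rows with largest reports:
  level  reports  reports_plus_4
1    L4        5               9
0    L3        2               6
2    L5        2               6
4    L7        2               6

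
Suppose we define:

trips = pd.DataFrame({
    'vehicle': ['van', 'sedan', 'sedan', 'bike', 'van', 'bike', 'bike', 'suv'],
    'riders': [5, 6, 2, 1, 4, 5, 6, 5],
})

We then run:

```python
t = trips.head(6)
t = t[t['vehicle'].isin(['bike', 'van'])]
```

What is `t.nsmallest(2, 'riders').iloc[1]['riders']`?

take first 6 rows:
  vehicle  riders
0     van       5
1   sedan       6
2   sedan       2
3    bike       1
4     van       4
5    bike       5
filter rows where vehicle in ['bike', 'van']:
  vehicle  riders
0     van       5
3    bike       1
4     van       4
5    bike       5
take 2 rows with smallest riders:
  vehicle  riders
3    bike       1
4     van       4

4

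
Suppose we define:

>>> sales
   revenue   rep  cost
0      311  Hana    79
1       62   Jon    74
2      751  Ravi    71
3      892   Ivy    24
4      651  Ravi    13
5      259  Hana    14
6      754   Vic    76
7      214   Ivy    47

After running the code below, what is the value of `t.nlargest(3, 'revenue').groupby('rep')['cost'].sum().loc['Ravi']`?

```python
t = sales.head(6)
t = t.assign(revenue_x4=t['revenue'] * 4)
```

take first 6 rows:
   revenue   rep  cost
0      311  Hana    79
1       62   Jon    74
2      751  Ravi    71
3      892   Ivy    24
4      651  Ravi    13
5      259  Hana    14
add column revenue_x4 = t['revenue'] * 4:
   revenue   rep  cost  revenue_x4
0      311  Hana    79        1244
1       62   Jon    74         248
2      751  Ravi    71        3004
3      892   Ivy    24        3568
4      651  Ravi    13        2604
5      259  Hana    14        1036
take 3 rows with largest revenue:
   revenue   rep  cost  revenue_x4
3      892   Ivy    24        3568
2      751  Ravi    71        3004
4      651  Ravi    13        2604
group by rep, sum of cost:
rep
Ivy     24
Ravi    84
Name: cost, dtype: int64
value at index 'Ravi' → 84

84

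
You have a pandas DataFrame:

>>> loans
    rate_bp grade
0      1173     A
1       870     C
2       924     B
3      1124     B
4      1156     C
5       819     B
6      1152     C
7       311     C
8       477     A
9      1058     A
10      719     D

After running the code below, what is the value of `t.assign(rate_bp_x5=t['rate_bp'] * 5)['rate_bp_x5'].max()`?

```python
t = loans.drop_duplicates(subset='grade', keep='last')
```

drop duplicate grade (keep=last):
    rate_bp grade
5       819     B
7       311     C
9      1058     A
10      719     D
add column rate_bp_x5 = t['rate_bp'] * 5:
    rate_bp grade  rate_bp_x5
5       819     B        4095
7       311     C        1555
9      1058     A        5290
10      719     D        3595
So max() = 5290.

5290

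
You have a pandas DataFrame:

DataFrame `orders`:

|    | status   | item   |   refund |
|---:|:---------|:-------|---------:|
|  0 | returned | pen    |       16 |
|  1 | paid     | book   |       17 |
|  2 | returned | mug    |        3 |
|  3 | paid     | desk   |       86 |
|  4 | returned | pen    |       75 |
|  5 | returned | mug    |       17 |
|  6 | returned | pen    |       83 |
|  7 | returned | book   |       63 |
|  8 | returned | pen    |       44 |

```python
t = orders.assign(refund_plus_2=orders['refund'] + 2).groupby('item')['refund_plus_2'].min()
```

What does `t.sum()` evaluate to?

add column refund_plus_2 = orders['refund'] + 2:
     status  item  refund  refund_plus_2
0  returned   pen      16             18
1      paid  book      17             19
2  returned   mug       3              5
3      paid  desk      86             88
4  returned   pen      75             77
5  returned   mug      17             19
6  returned   pen      83             85
7  returned  book      63             65
8  returned   pen      44             46
group by item, min of refund_plus_2:
item
book    19
desk    88
mug      5
pen     18
Name: refund_plus_2, dtype: int64

130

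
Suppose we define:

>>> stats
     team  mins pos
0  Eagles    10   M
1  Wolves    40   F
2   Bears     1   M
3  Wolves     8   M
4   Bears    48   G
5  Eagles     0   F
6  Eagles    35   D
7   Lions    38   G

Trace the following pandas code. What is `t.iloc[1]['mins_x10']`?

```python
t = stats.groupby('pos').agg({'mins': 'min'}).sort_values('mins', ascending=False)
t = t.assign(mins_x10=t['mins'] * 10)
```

group by pos, min of mins:
     mins
pos      
D      35
F       0
G      38
M       1
sort by mins descending:
     mins
pos      
G      38
D      35
M       1
F       0
add column mins_x10 = t['mins'] * 10:
     mins  mins_x10
pos                
G      38       380
D      35       350
M       1        10
F       0         0
Hence 350.

350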